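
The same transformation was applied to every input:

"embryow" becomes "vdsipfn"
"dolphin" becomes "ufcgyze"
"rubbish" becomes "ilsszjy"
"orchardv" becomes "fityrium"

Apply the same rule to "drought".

uiflxyk

Rule — shift every letter 9 places backward in the alphabet (wrapping around).
Applying that to "drought" gives "uiflxyk".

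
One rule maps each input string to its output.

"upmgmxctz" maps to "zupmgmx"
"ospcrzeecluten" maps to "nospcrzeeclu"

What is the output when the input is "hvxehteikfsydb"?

bhvxehteikfs

In each case the input is transformed by: move the last 3 characters to the front (rotate right by 3), then delete the first 2 characters.
For "hvxehteikfsydb", step one produces "ydbhvxehteikfs"; step two turns that into "bhvxehteikfs".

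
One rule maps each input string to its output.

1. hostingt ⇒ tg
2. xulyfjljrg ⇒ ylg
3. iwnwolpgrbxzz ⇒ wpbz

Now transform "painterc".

In each case the input is transformed by: keep one character in every 3, starting at position 1 (positions 1st, 4th, 7th, ...), then delete the first character.
On "painterc": the first step gives "pnr", and the second then gives "nr".

nr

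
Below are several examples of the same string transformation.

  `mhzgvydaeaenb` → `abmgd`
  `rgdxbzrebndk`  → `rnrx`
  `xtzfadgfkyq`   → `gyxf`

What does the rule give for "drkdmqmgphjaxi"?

hxddm

The pattern: keep one character in every 3, starting at position 1 (positions 1st, 4th, 7th, ...), then move the last 2 characters to the front (rotate right by 2).
Starting from "drkdmqmgphjaxi": after the first operation, "ddmhx"; after the second, "hxddm".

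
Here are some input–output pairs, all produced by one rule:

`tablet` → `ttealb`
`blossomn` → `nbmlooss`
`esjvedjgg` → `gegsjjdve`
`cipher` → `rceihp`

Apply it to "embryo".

Rule — reverse the string, then take characters alternately from the front and the back (1st, last, 2nd, 2nd-last, ...).
Starting from "embryo": after the first operation, "oyrbme"; after the second, "oeymrb".
(Check on "blossomn": → "nmossolb" → "nbmlooss" ✓)

oeymrb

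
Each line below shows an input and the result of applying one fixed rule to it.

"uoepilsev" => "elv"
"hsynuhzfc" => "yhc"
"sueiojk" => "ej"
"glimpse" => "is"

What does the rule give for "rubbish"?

In each case the input is transformed by: keep one character in every 3, starting at position 3 (positions 3rd, 6th, 9th, ...).
So "rubbish" becomes "bs".

bs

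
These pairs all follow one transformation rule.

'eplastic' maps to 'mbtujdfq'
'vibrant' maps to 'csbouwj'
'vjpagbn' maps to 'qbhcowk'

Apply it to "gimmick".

nnjdlhj

The rule is to move the first 2 characters to the end (rotate left by 2), then shift every letter 1 place forward in the alphabet (wrapping around).
"gimmick" → "mmickgi" → "nnjdlhj".
(Check on "eplastic": → "lasticep" → "mbtujdfq" ✓)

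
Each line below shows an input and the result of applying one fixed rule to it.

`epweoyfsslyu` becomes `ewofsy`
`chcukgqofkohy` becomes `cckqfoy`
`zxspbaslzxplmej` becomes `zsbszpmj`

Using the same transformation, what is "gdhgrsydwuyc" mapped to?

In each case the input is transformed by: keep every other character starting from the first (positions 1st, 3rd, 5th, ...).
Applying that to "gdhgrsydwuyc" gives "ghrywy".

ghrywy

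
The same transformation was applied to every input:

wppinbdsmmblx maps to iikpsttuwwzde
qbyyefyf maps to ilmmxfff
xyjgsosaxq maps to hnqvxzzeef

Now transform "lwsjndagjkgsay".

hhknnqqrsuzzdf

In each case the input is transformed by: sort the characters into alphabetical order, then shift every letter 7 places forward in the alphabet (wrapping around).
"lwsjndagjkgsay" → "aadggjjklnsswy" → "hhknnqqrsuzzdf".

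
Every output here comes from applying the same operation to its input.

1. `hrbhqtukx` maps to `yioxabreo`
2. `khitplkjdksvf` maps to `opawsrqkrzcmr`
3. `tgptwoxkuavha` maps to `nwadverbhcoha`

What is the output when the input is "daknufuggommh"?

hrubmbnnvttok

Each output is the input with this applied: shift every letter 7 places forward in the alphabet (wrapping around), then move the first character to the end.
Starting from "daknufuggommh": after the first operation, "khrubmbnnvtto"; after the second, "hrubmbnnvttok".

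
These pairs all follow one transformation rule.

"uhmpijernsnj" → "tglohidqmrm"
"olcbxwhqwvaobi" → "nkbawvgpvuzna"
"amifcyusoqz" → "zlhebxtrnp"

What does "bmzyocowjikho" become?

alyxnbnvihjg

In each case the input is transformed by: delete the last character, then shift every letter 1 place backward in the alphabet (wrapping around).
For "bmzyocowjikho", step one produces "bmzyocowjikh"; step two turns that into "alyxnbnvihjg".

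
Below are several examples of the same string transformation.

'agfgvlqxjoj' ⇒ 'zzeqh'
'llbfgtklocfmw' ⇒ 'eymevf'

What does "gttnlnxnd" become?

mggg

Each output is the input with this applied: keep every other character starting from the second (positions 2nd, 4th, 6th, ...), then shift every letter 7 places backward in the alphabet (wrapping around).
Starting from "gttnlnxnd": after the first operation, "tnnn"; after the second, "mggg".
(Check on "agfgvlqxjoj": → "gglxo" → "zzeqh" ✓)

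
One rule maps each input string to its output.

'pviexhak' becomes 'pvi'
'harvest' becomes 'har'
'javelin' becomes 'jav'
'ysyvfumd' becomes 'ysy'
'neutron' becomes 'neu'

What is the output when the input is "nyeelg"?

The pattern: keep only the first 3 characters.
So "nyeelg" becomes "nye".

nye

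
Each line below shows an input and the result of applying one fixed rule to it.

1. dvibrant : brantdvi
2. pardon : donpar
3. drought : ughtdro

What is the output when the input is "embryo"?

Rule — move the first 3 characters to the end (rotate left by 3).
"embryo" → "ryoemb".

ryoemb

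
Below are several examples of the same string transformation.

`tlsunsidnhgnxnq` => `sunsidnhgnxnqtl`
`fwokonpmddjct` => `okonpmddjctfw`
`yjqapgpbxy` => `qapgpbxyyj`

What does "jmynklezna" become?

ynkleznajm

Rule — move the first 2 characters to the end (rotate left by 2).
Doing the same to "jmynklezna": "ynkleznajm".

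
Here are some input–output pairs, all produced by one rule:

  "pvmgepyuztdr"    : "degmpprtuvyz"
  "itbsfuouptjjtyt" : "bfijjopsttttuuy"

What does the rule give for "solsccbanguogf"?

abccfgglnoossu

The pattern: sort the characters into alphabetical order.
So "solsccbanguogf" becomes "abccfgglnoossu".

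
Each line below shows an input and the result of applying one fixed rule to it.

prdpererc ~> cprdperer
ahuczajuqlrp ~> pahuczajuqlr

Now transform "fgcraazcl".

What's happening: move the last character to the front.
"fgcraazcl" → "lfgcraazc".

lfgcraazc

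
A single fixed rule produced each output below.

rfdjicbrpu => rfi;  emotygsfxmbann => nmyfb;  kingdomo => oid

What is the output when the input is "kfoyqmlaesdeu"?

In each case the input is transformed by: keep one character in every 3, starting at position 2 (positions 2nd, 5th, 8th, ...), then move the last character to the front.
Working it through for "kfoyqmlaesdeu": intermediate "fqad", final "dfqa".

dfqa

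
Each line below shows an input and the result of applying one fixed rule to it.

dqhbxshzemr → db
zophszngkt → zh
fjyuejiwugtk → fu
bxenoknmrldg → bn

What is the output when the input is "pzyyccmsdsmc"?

The pattern: keep one character in every 3, starting at position 1 (positions 1st, 4th, 7th, ...), then delete the last 2 characters.
Applying both steps to "pzyyccmsdsmc": "pyms", then "py".

py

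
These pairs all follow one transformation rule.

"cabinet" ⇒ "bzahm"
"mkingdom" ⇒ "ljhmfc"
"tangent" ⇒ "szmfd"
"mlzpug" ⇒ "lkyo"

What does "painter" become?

The pattern: delete the last 2 characters, then shift every letter 1 place backward in the alphabet (wrapping around).
On "painter": the first step gives "paint", and the second then gives "ozhms".

ozhms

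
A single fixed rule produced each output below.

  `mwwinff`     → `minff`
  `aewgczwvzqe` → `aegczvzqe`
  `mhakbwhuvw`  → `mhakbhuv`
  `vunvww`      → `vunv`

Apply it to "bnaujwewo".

bnaujeo

The transformation: remove every "w".
For "bnaujwewo" the result is "bnaujeo".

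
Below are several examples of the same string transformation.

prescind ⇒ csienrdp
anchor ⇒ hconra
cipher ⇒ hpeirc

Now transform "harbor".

What's happening: take characters alternately from the front and the back (1st, last, 2nd, 2nd-last, ...), then reverse the string.
Applying both steps to "harbor": "hraorb", then "broarh".

broarh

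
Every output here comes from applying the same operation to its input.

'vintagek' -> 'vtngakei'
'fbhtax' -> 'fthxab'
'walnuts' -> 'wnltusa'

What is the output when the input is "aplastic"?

aaltscip

Each output is the input with this applied: swap each adjacent pair of characters (1↔2, 3↔4, ...), then move the first character to the end.
Working it through for "aplastic": intermediate "paaltsci", final "aaltscip".
(Check on "vintagek": → "ivtngake" → "vtngakei" ✓)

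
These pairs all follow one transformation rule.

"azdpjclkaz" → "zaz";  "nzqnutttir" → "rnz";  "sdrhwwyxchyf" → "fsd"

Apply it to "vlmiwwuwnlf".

The rule is to move the last character to the front, then keep only the first 3 characters.
Applying both steps to "vlmiwwuwnlf": "fvlmiwwuwnl", then "fvl".

fvl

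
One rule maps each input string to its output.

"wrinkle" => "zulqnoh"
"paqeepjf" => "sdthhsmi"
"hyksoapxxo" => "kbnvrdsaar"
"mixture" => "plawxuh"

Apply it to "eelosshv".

hhorvvky

The pattern: shift every letter 3 places forward in the alphabet (wrapping around).
"eelosshv" → "hhorvvky".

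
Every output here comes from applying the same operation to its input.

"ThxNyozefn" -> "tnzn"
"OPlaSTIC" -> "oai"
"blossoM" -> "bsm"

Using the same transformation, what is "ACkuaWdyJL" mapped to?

audl

Looking at the pairs, the operation is to keep one character in every 3, starting at position 1 (positions 1st, 4th, 7th, ...), then convert every letter to lowercase.
"ACkuaWdyJL" → "AudL" → "audl".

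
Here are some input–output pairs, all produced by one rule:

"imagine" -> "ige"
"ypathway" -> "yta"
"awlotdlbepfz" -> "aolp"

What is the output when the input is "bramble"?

bme

Rule — keep one character in every 3, starting at position 1 (positions 1st, 4th, 7th, ...).
So "bramble" becomes "bme".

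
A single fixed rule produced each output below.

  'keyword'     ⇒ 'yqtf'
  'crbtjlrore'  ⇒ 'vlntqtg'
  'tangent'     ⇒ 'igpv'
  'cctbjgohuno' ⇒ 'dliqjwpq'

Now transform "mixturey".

What's happening: delete the first 3 characters, then shift every letter 2 places forward in the alphabet (wrapping around).
Working it through for "mixturey": intermediate "turey", final "vwtga".

vwtga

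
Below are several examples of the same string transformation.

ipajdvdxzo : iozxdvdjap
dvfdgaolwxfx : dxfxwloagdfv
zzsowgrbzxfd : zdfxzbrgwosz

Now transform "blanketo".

boteknal

Rule — reverse the string, then move the last character to the front.
Starting from "blanketo": after the first operation, "oteknalb"; after the second, "boteknal".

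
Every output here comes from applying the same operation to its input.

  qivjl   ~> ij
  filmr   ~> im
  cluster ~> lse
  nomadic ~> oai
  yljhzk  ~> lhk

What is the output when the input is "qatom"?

The rule is to keep every other character starting from the second (positions 2nd, 4th, 6th, ...).
Applying that to "qatom" gives "ao".

ao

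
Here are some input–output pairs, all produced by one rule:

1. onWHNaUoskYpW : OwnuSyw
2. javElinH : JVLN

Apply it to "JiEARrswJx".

jerSj

Rule — flip the case of every letter, then keep every other character starting from the first (positions 1st, 3rd, 5th, ...).
On "JiEARrswJx": the first step gives "jIearRSWjX", and the second then gives "jerSj".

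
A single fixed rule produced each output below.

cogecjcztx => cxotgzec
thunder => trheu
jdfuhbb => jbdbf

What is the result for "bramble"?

berla

Each output is the input with this applied: take characters alternately from the front and the back (1st, last, 2nd, 2nd-last, ...), then delete the last 2 characters.
On "bramble": the first step gives "berlabm", and the second then gives "berla".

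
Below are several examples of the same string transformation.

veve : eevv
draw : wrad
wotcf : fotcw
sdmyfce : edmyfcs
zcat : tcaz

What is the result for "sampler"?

What's happening: swap the first and last characters.
So "sampler" becomes "ramples".

ramples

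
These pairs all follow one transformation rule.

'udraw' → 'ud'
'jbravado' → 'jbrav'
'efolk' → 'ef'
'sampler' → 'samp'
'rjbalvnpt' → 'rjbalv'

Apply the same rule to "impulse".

impu

Looking at the pairs, the operation is to delete the last 3 characters.
Doing the same to "impulse": "impu".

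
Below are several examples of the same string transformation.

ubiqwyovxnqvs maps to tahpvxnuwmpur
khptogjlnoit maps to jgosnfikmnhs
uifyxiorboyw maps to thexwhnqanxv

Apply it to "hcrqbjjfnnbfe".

gbqpaiiemmaed

The pattern: shift every letter 1 place backward in the alphabet (wrapping around).
Doing the same to "hcrqbjjfnnbfe": "gbqpaiiemmaed".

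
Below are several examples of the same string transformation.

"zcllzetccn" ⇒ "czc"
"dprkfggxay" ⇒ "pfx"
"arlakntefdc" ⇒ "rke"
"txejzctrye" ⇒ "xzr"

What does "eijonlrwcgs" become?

inw

The transformation: delete the last 2 characters, then keep one character in every 3, starting at position 2 (positions 2nd, 5th, 8th, ...).
Applying that to "eijonlrwcgs" gives "inw".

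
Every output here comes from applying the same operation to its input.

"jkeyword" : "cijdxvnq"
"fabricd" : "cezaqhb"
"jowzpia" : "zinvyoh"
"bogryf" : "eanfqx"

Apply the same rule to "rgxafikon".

mqfwzehjn

The transformation: shift every letter 1 place backward in the alphabet (wrapping around), then move the last character to the front.
For "rgxafikon", step one produces "qfwzehjnm"; step two turns that into "mqfwzehjn".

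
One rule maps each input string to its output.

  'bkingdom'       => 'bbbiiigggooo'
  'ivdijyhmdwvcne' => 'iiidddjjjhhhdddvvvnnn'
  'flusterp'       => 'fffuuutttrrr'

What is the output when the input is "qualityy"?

qqqaaaiiiyyy

Looking at the pairs, the operation is to keep every other character starting from the first (positions 1st, 3rd, 5th, ...), then repeat every character 3 times.
"qualityy" → "qaiy" → "qqqaaaiiiyyy".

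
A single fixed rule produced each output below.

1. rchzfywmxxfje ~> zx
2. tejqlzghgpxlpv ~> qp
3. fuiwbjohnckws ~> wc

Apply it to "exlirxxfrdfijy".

id

The pattern: keep one character in every 3, starting at position 1 (positions 1st, 4th, 7th, ...), then keep every other character starting from the second (positions 2nd, 4th, 6th, ...).
Working it through for "exlirxxfrdfijy": intermediate "eixdj", final "id".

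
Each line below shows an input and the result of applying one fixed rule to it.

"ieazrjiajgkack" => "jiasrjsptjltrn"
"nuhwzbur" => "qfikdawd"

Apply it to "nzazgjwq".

Rule — move the first 2 characters to the end (rotate left by 2), then shift every letter 9 places forward in the alphabet (wrapping around).
On "nzazgjwq" that produces "jipsfzwi".

jipsfzwi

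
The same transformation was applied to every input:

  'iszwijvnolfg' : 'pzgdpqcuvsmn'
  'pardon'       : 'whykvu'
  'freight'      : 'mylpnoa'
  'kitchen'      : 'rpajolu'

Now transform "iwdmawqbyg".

Rule — shift every letter 7 places forward in the alphabet (wrapping around).
For "iwdmawqbyg" the result is "pdkthdxifn".

pdkthdxifn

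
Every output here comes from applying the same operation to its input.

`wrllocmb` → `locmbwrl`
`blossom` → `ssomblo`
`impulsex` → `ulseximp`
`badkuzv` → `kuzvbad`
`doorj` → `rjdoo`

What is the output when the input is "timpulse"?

Looking at the pairs, the operation is to move the first 3 characters to the end (rotate left by 3).
On "timpulse" that produces "pulsetim".

pulsetim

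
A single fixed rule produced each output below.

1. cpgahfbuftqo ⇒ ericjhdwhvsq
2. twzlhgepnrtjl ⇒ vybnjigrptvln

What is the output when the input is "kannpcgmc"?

mcppreioe

The pattern: shift every letter 2 places forward in the alphabet (wrapping around).
"kannpcgmc" → "mcppreioe".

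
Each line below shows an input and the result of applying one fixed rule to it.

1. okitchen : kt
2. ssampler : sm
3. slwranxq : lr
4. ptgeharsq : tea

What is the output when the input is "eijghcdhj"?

The transformation: delete the last 3 characters, then keep every other character starting from the second (positions 2nd, 4th, 6th, ...).
Starting from "eijghcdhj": after the first operation, "eijghc"; after the second, "igc".
(Check on "okitchen": → "okitc" → "kt" ✓)

igc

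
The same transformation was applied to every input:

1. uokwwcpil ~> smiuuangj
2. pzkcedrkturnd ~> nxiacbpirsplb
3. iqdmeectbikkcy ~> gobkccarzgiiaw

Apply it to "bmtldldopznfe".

Each output is the input with this applied: shift every letter 2 places backward in the alphabet (wrapping around).
So "bmtldldopznfe" becomes "zkrjbjbmnxldc".

zkrjbjbmnxldc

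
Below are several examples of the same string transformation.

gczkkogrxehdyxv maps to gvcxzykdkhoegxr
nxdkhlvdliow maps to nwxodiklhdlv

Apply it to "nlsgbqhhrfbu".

nulbsfgrbhqh

Each output is the input with this applied: take characters alternately from the front and the back (1st, last, 2nd, 2nd-last, ...).
So "nlsgbqhhrfbu" becomes "nulbsfgrbhqh".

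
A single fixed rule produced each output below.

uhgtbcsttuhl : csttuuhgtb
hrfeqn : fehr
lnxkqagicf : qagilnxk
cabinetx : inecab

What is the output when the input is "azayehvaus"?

What's happening: delete the last 2 characters, then swap the front and back halves of the string.
On "azayehvaus" that produces "ehvaazay".
(Check on "lnxkqagicf": → "lnxkqagi" → "qagilnxk" ✓)

ehvaazay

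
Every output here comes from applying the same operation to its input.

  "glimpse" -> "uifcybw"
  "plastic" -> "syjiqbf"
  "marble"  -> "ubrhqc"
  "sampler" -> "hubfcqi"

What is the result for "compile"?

ubyfces

The pattern: reverse the string, then shift every letter 10 places backward in the alphabet (wrapping around).
For "compile", step one produces "elipmoc"; step two turns that into "ubyfces".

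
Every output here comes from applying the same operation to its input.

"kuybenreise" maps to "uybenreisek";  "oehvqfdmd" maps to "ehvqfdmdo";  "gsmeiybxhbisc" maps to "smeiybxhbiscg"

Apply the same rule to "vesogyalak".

esogyalakv

The transformation: move the first character to the end.
Applying that to "vesogyalak" gives "esogyalakv".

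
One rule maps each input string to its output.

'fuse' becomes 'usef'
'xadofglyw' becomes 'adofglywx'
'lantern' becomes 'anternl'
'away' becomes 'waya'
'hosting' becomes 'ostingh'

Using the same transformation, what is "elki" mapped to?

Each output is the input with this applied: move the first character to the end.
For "elki" the result is "lkie".

lkie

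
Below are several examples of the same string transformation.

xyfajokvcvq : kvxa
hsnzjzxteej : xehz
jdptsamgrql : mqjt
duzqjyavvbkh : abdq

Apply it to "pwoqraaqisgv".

aspq

What's happening: keep one character in every 3, starting at position 1 (positions 1st, 4th, 7th, ...), then move the first 2 characters to the end (rotate left by 2).
For "pwoqraaqisgv" the result is "aspq".
(Check on "jdptsamgrql": → "jtmq" → "mqjt" ✓)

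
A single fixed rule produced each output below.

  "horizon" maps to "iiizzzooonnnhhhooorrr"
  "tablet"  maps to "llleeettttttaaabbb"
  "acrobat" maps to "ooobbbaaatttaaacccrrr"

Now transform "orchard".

Each output is the input with this applied: move the first 3 characters to the end (rotate left by 3), then repeat every character 3 times.
On "orchard": the first step gives "hardorc", and the second then gives "hhhaaarrrdddooorrrccc".
(Check on "horizon": → "izonhor" → "iiizzzooonnnhhhooorrr" ✓)

hhhaaarrrdddooorrrccc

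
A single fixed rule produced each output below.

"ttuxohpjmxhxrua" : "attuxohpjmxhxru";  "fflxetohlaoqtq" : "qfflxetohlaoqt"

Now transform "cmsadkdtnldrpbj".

Rule — move the last character to the front.
So "cmsadkdtnldrpbj" becomes "jcmsadkdtnldrpb".

jcmsadkdtnldrpb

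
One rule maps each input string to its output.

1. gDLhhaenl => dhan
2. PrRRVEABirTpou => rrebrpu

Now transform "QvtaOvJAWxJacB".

vavaxab

Rule — keep every other character starting from the second (positions 2nd, 4th, 6th, ...), then convert every letter to lowercase.
For "QvtaOvJAWxJacB", step one produces "vavAxaB"; step two turns that into "vavaxab".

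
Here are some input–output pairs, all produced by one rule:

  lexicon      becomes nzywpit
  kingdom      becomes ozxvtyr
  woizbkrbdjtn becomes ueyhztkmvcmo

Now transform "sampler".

Looking at the pairs, the operation is to shift every letter 11 places forward in the alphabet (wrapping around), then move the last 3 characters to the front (rotate right by 3).
On "sampler": the first step gives "dlxawpc", and the second then gives "wpcdlxa".
(Check on "kingdom": → "vtyrozx" → "ozxvtyr" ✓)

wpcdlxa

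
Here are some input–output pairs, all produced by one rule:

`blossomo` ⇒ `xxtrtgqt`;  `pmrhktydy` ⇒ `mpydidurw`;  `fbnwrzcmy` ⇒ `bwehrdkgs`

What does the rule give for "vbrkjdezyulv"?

In each case the input is transformed by: shift every letter 5 places forward in the alphabet (wrapping around), then move the first 3 characters to the end (rotate left by 3).
Applying both steps to "vbrkjdezyulv": "agwpoijedzqa", then "poijedzqaagw".
(Check on "pmrhktydy": → "urwmpydid" → "mpydidurw" ✓)

poijedzqaagw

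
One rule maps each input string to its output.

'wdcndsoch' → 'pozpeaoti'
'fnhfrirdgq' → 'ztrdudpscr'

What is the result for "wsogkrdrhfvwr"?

easwdpdtrhidi

Each output is the input with this applied: move the first character to the end, then shift every letter 12 places forward in the alphabet (wrapping around).
Working it through for "wsogkrdrhfvwr": intermediate "sogkrdrhfvwrw", final "easwdpdtrhidi".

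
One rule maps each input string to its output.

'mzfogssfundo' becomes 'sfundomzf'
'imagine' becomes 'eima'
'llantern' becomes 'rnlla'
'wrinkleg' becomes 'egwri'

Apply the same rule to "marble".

mar

The transformation: move the first 3 characters to the end (rotate left by 3), then delete the first 3 characters.
Starting from "marble": after the first operation, "blemar"; after the second, "mar".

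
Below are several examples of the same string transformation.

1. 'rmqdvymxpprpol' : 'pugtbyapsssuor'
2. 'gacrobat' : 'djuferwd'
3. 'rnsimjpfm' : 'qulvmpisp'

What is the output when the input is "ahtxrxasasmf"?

Each output is the input with this applied: shift every letter 3 places forward in the alphabet (wrapping around), then swap each adjacent pair of characters (1↔2, 3↔4, ...).
For "ahtxrxasasmf", step one produces "dkwauadvdvpi"; step two turns that into "kdawauvdvdip".
(Check on "rmqdvymxpprpol": → "uptgybpassusro" → "pugtbyapsssuor" ✓)

kdawauvdvdip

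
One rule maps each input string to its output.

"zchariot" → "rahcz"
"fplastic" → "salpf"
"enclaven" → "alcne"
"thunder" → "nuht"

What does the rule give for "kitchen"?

ctik

Rule — reverse the string, then delete the first 3 characters.
Starting from "kitchen": after the first operation, "nehctik"; after the second, "ctik".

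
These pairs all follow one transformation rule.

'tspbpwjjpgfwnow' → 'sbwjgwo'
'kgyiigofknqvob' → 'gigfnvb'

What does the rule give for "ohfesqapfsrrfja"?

Each output is the input with this applied: keep every other character starting from the second (positions 2nd, 4th, 6th, ...).
So "ohfesqapfsrrfja" becomes "heqpsrj".

heqpsrj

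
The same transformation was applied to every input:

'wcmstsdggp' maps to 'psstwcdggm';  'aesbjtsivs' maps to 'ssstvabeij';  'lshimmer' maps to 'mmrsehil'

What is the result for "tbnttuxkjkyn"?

In each case the input is transformed by: sort the characters into alphabetical order, then swap the front and back halves of the string.
Starting from "tbnttuxkjkyn": after the first operation, "bjkknntttuxy"; after the second, "tttuxybjkknn".

tttuxybjkknn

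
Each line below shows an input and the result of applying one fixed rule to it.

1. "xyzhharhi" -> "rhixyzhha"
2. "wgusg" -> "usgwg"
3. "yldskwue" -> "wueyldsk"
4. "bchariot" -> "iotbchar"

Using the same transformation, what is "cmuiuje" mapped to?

ujecmui

Each output is the input with this applied: move the last 3 characters to the front (rotate right by 3).
For "cmuiuje" the result is "ujecmui".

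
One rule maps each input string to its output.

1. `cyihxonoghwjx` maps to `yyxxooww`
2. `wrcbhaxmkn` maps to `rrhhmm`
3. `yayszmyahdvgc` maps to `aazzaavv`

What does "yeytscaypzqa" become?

The transformation: keep one character in every 3, starting at position 2 (positions 2nd, 5th, 8th, ...), then double every character.
Starting from "yeytscaypzqa": after the first operation, "esyq"; after the second, "eessyyqq".

eessyyqq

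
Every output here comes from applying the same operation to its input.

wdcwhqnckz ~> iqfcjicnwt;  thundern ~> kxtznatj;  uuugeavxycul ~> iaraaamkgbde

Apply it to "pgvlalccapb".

gvhvmbrgrii

Each output is the input with this applied: shift every letter 6 places forward in the alphabet (wrapping around), then move the last 3 characters to the front (rotate right by 3).
Working it through for "pgvlalccapb": intermediate "vmbrgriigvh", final "gvhvmbrgrii".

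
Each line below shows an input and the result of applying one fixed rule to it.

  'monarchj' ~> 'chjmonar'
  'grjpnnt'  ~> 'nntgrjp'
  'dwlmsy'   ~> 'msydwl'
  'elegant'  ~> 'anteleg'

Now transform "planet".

The pattern: move the last 3 characters to the front (rotate right by 3).
Doing the same to "planet": "netpla".

netpla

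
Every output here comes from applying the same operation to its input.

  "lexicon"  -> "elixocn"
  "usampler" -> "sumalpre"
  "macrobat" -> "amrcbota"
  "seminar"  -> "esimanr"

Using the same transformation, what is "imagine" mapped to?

The transformation: swap each adjacent pair of characters (1↔2, 3↔4, ...).
So "imagine" becomes "miganie".

miganie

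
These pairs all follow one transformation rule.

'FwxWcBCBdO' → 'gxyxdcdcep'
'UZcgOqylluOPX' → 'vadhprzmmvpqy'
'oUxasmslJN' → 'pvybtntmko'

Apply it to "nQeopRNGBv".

What's happening: shift every letter 1 place forward in the alphabet (wrapping around), then convert every letter to lowercase.
Working it through for "nQeopRNGBv": intermediate "oRfpqSOHCw", final "orfpqsohcw".

orfpqsohcw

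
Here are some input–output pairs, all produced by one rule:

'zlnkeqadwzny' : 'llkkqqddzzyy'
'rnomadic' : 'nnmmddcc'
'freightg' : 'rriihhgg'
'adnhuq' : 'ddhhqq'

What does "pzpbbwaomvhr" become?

The transformation: keep every other character starting from the second (positions 2nd, 4th, 6th, ...), then double every character.
Working it through for "pzpbbwaomvhr": intermediate "zbwovr", final "zzbbwwoovvrr".
(Check on "rnomadic": → "nmdc" → "nnmmddcc" ✓)

zzbbwwoovvrr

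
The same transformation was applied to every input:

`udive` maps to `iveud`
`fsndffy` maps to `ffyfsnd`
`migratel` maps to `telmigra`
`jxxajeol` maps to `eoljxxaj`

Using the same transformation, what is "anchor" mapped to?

horanc

Rule — move the last 3 characters to the front (rotate right by 3).
Applying that to "anchor" gives "horanc".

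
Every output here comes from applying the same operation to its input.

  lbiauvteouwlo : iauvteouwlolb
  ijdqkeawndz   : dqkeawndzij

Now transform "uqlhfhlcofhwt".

lhfhlcofhwtuq

Rule — move the first 2 characters to the end (rotate left by 2).
So "uqlhfhlcofhwt" becomes "lhfhlcofhwtuq".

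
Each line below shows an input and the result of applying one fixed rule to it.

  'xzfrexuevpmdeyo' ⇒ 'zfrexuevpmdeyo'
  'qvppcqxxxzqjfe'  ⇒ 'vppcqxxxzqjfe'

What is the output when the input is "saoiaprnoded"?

aoiaprnoded

The rule is to delete the first character.
So "saoiaprnoded" becomes "aoiaprnoded".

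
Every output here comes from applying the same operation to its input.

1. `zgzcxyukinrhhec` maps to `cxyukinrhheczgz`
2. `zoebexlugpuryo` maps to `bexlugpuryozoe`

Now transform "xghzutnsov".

zutnsovxgh

Each output is the input with this applied: move the first 3 characters to the end (rotate left by 3).
Applying that to "xghzutnsov" gives "zutnsovxgh".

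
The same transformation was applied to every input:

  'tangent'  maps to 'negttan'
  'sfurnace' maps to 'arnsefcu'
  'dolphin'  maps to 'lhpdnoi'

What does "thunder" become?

What's happening: take characters alternately from the front and the back (1st, last, 2nd, 2nd-last, ...), then move the last 3 characters to the front (rotate right by 3).
"thunder" → "trheudn" → "udntrhe".
(Check on "sfurnace": → "sefcuarn" → "arnsefcu" ✓)

udntrhe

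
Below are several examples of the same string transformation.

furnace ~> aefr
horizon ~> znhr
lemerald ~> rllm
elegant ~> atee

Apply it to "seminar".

nrsm

Each output is the input with this applied: keep every other character starting from the first (positions 1st, 3rd, 5th, ...), then move the last 2 characters to the front (rotate right by 2).
Starting from "seminar": after the first operation, "smnr"; after the second, "nrsm".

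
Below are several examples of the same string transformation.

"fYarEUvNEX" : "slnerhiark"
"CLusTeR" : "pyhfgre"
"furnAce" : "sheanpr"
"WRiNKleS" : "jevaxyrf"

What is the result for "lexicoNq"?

The pattern: shift every letter 13 places forward in the alphabet (wrapping around) — i.e. ROT13, then convert every letter to lowercase.
Working it through for "lexicoNq": intermediate "yrkvpbAd", final "yrkvpbad".

yrkvpbad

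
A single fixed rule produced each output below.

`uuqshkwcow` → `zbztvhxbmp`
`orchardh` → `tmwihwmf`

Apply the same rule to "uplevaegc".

The transformation: shift every letter 5 places forward in the alphabet (wrapping around), then take characters alternately from the front and the back (1st, last, 2nd, 2nd-last, ...).
Doing the same to "uplevaegc": "zhulqjjfa".

zhulqjjfa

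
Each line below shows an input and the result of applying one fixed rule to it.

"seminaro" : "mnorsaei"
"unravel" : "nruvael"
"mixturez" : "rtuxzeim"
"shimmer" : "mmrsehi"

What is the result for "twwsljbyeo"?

lostwwybej

In each case the input is transformed by: sort the characters into alphabetical order, then move the first 3 characters to the end (rotate left by 3).
Applying both steps to "twwsljbyeo": "bejlostwwy", then "lostwwybej".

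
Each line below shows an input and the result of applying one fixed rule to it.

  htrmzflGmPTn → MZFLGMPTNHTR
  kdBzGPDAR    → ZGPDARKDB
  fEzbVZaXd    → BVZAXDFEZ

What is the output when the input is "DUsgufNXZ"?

GUFNXZDUS

In each case the input is transformed by: move the first 3 characters to the end (rotate left by 3), then convert every letter to uppercase.
Applying that to "DUsgufNXZ" gives "GUFNXZDUS".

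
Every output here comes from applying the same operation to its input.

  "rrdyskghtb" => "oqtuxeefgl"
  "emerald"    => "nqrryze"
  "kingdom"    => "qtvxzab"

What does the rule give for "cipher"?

Looking at the pairs, the operation is to sort the characters into alphabetical order, then shift every letter 13 places forward in the alphabet (wrapping around) — i.e. ROT13.
Working it through for "cipher": intermediate "cehipr", final "pruvce".
(Check on "rrdyskghtb": → "bdghkrrsty" → "oqtuxeefgl" ✓)

pruvce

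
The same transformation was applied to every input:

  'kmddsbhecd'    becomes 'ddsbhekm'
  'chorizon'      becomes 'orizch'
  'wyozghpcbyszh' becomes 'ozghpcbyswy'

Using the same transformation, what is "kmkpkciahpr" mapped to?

The transformation: delete the last 2 characters, then move the first 2 characters to the end (rotate left by 2).
Working it through for "kmkpkciahpr": intermediate "kmkpkciah", final "kpkciahkm".

kpkciahkm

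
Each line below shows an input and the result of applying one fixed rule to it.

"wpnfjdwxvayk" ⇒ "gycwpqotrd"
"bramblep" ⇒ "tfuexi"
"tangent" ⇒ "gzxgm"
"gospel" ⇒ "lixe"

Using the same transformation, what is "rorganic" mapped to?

kztgbv

The pattern: shift every letter 7 places backward in the alphabet (wrapping around), then delete the first 2 characters.
"rorganic" → "khkztgbv" → "kztgbv".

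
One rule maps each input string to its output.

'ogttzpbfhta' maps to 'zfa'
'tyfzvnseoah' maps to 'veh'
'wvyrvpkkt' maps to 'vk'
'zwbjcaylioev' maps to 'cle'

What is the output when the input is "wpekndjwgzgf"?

Rule — delete the first 2 characters, then keep one character in every 3, starting at position 3 (positions 3rd, 6th, 9th, ...).
So "wpekndjwgzgf" becomes "nwg".

nwg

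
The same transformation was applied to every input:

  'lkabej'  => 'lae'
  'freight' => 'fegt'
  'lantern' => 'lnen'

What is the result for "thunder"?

tudr

The rule is to keep every other character starting from the first (positions 1st, 3rd, 5th, ...).
"thunder" → "tudr".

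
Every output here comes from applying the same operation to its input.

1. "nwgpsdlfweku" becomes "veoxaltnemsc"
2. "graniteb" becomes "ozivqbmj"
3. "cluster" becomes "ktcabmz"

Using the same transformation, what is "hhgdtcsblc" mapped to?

Looking at the pairs, the operation is to shift every letter 8 places forward in the alphabet (wrapping around).
Doing the same to "hhgdtcsblc": "ppolbkajtk".

ppolbkajtk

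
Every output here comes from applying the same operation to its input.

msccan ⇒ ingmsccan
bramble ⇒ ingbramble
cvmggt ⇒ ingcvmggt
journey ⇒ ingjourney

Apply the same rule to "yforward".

ingyforward

The rule is to prepend "ing".
"yforward" → "ingyforward".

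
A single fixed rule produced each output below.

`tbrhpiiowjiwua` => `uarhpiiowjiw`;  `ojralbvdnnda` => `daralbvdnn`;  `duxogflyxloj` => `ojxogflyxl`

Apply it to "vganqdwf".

wfanqd

In each case the input is transformed by: delete the first 2 characters, then move the last 2 characters to the front (rotate right by 2).
Applying that to "vganqdwf" gives "wfanqd".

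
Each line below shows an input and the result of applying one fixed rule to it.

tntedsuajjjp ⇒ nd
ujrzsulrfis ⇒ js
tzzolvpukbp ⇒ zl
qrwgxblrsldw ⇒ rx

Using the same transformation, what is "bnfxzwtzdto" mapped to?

nz

Each output is the input with this applied: keep one character in every 3, starting at position 2 (positions 2nd, 5th, 8th, ...), then delete the last 2 characters.
On "bnfxzwtzdto" that produces "nz".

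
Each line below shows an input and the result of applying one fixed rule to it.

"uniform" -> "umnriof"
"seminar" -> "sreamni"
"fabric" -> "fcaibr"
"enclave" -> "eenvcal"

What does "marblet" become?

Looking at the pairs, the operation is to take characters alternately from the front and the back (1st, last, 2nd, 2nd-last, ...).
For "marblet" the result is "mtaerlb".

mtaerlb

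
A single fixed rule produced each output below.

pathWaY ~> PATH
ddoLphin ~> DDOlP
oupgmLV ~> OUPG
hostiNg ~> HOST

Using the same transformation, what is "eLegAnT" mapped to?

Rule — flip the case of every letter, then delete the last 3 characters.
"eLegAnT" → "ElEG".

ElEG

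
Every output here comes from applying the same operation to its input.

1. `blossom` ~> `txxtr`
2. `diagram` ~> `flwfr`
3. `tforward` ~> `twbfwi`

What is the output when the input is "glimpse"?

What's happening: shift every letter 5 places forward in the alphabet (wrapping around), then delete the first 2 characters.
For "glimpse", step one produces "lqnruxj"; step two turns that into "nruxj".

nruxj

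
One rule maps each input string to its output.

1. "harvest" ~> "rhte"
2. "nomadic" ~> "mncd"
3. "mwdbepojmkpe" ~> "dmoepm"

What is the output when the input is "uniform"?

iumo

In each case the input is transformed by: keep every other character starting from the first (positions 1st, 3rd, 5th, ...), then swap each adjacent pair of characters (1↔2, 3↔4, ...).
Applying both steps to "uniform": "uiom", then "iumo".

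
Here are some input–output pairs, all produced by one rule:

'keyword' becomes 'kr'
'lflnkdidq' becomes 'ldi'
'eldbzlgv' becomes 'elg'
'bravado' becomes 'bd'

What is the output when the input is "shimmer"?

Rule — swap each adjacent pair of characters (1↔2, 3↔4, ...), then keep one character in every 3, starting at position 2 (positions 2nd, 5th, 8th, ...).
On "shimmer": the first step gives "hsmiemr", and the second then gives "se".
(Check on "bravado": → "rbvadao" → "bd" ✓)

se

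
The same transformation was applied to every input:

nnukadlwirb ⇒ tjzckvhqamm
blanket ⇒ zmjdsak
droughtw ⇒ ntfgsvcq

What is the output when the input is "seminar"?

lhmzqrd

Looking at the pairs, the operation is to move the first 2 characters to the end (rotate left by 2), then shift every letter 1 place backward in the alphabet (wrapping around).
Applying both steps to "seminar": "minarse", then "lhmzqrd".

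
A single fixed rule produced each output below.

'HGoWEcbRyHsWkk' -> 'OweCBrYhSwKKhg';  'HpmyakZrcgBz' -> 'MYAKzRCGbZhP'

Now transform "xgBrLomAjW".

bRlOMaJwXG

Looking at the pairs, the operation is to flip the case of every letter, then move the first 2 characters to the end (rotate left by 2).
For "xgBrLomAjW", step one produces "XGbRlOMaJw"; step two turns that into "bRlOMaJwXG".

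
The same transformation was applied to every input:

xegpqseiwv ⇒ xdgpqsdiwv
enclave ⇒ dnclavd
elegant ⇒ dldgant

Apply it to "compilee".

Looking at the pairs, the operation is to replace every "e" with "d".
On "compilee" that produces "compildd".

compildd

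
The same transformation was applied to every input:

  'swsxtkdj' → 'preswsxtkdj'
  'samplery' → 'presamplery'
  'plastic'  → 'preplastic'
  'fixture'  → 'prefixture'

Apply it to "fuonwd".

prefuonwd

The transformation: prepend "pre".
Doing the same to "fuonwd": "prefuonwd".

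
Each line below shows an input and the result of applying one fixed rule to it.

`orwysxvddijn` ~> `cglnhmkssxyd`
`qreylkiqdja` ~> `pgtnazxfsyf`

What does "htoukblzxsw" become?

The transformation: swap the first and last characters, then shift every letter 11 places backward in the alphabet (wrapping around).
Applying both steps to "htoukblzxsw": "wtoukblzxsh", then "lidjzqaomhw".

lidjzqaomhw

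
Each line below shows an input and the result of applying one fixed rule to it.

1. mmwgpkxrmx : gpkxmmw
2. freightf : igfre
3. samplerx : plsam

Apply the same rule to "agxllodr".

llagx

Looking at the pairs, the operation is to delete the last 3 characters, then move the first 3 characters to the end (rotate left by 3).
Working it through for "agxllodr": intermediate "agxll", final "llagx".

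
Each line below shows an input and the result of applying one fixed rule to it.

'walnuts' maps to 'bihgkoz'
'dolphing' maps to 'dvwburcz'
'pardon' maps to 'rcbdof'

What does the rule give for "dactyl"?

hmzroq

The pattern: move the first 3 characters to the end (rotate left by 3), then shift every letter 12 places backward in the alphabet (wrapping around).
"dactyl" → "tyldac" → "hmzroq".
(Check on "pardon": → "donpar" → "rcbdof" ✓)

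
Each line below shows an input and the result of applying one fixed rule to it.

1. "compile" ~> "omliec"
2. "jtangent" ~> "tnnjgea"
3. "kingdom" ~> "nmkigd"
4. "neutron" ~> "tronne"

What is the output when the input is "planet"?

Looking at the pairs, the operation is to sort the characters into reverse alphabetical order, then delete the first character.
Starting from "planet": after the first operation, "tpnlea"; after the second, "pnlea".
(Check on "kingdom": → "onmkigd" → "nmkigd" ✓)

pnlea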